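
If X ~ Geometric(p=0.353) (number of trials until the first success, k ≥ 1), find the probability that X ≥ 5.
0.175233

We have X ~ Geometric(p=0.353) (number of trials until the first success, k ≥ 1).

For discrete distributions, P(X ≥ 5) = 1 - P(X ≤ 4).

P(X ≤ 4) = 0.824767
P(X ≥ 5) = 1 - 0.824767 = 0.175233

So there's approximately a 17.5% chance that X is at least 5.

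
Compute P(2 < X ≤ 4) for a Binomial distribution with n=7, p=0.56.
0.523589

We have X ~ Binomial(n=7, p=0.56).

To find P(2 < X ≤ 4), we use:
P(2 < X ≤ 4) = P(X ≤ 4) - P(X ≤ 2)
                 = F(4) - F(2)
                 = 0.663833 - 0.140245
                 = 0.523589

So there's approximately a 52.4% chance that X falls in this range.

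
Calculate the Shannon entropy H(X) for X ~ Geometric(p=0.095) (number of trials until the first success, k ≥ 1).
3.3048 nats

We have X ~ Geometric(p=0.095) (number of trials until the first success, k ≥ 1).

The Shannon entropy measures the uncertainty or information content of the distribution.

For a Geometric distribution with p=0.095 (number of trials until the first success, k ≥ 1):
H(X) = 3.3048 nats

(In bits, this would be 4.7678 bits.)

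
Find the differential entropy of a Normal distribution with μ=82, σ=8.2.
3.5231 nats

We have X ~ Normal(μ=82, σ=8.2).

The differential entropy measures the uncertainty or information content of the distribution.

For a Normal distribution with μ=82, σ=8.2:
h(X) = 3.5231 nats

(In bits, this would be 5.0827 bits.)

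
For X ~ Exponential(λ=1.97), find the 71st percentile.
0.6284

We have X ~ Exponential(λ=1.97).

We want to find x such that P(X ≤ x) = 0.71.

This is the 71st percentile, which means 71% of values fall below this point.

Using the inverse CDF (quantile function):
x = F⁻¹(0.71) = 0.6284

Verification: P(X ≤ 0.6284) = 0.71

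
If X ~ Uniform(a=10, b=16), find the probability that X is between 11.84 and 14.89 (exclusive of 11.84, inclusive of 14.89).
0.508333

We have X ~ Uniform(a=10, b=16).

To find P(11.84 < X ≤ 14.89), we use:
P(11.84 < X ≤ 14.89) = P(X ≤ 14.89) - P(X ≤ 11.84)
                 = F(14.89) - F(11.84)
                 = 0.815000 - 0.306667
                 = 0.508333

So there's approximately a 50.8% chance that X falls in this range.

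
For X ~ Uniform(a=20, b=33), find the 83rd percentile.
30.7900

We have X ~ Uniform(a=20, b=33).

We want to find x such that P(X ≤ x) = 0.83.

This is the 83rd percentile, which means 83% of values fall below this point.

Using the inverse CDF (quantile function):
x = F⁻¹(0.83) = 30.7900

Verification: P(X ≤ 30.7900) = 0.83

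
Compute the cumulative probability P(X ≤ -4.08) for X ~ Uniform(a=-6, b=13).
0.101053

We have X ~ Uniform(a=-6, b=13).

The CDF gives us P(X ≤ k).

Using the CDF:
P(X ≤ -4.08) = 0.101053

This means there's approximately a 10.1% chance that X is at most -4.08.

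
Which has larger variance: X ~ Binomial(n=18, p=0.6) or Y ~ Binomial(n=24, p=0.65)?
Y has larger variance (5.4600 > 4.3200)

Compute the variance for each distribution:

X ~ Binomial(n=18, p=0.6):
Var(X) = 4.3200

Y ~ Binomial(n=24, p=0.65):
Var(Y) = 5.4600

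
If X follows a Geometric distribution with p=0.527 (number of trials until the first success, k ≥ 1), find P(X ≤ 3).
0.894176

We have X ~ Geometric(p=0.527) (number of trials until the first success, k ≥ 1).

The CDF gives us P(X ≤ k).

Using the CDF:
P(X ≤ 3) = 0.894176

This means there's approximately a 89.4% chance that X is at most 3.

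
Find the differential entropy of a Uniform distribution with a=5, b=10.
1.6094 nats

We have X ~ Uniform(a=5, b=10).

The differential entropy measures the uncertainty or information content of the distribution.

For a Uniform distribution with a=5, b=10:
h(X) = 1.6094 nats

(In bits, this would be 2.3219 bits.)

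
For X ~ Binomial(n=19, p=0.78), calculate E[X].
14.8200

We have X ~ Binomial(n=19, p=0.78).

For a Binomial distribution with n=19, p=0.78:
E[X] = 14.8200

This is the expected (average) value of X.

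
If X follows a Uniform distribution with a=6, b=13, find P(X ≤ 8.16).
0.308571

We have X ~ Uniform(a=6, b=13).

The CDF gives us P(X ≤ k).

Using the CDF:
P(X ≤ 8.16) = 0.308571

This means there's approximately a 30.9% chance that X is at most 8.16.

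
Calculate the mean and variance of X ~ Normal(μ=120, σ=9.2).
E[X] = 120.0000, Var(X) = 84.6400

We have X ~ Normal(μ=120, σ=9.2).

For a Normal distribution with μ=120, σ=9.2:

Expected value:
E[X] = 120.0000

Variance:
Var(X) = 84.6400

Standard deviation:
σ = √Var(X) = 9.2000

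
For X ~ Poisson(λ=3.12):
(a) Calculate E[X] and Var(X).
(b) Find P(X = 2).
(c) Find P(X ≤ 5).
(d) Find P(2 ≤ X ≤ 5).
(a) E[X] = 3.1200, Var(X) = 3.1200
(b) P(X = 2) = 0.214922
(c) P(X ≤ 5) = 0.903503
(d) P(2 ≤ X ≤ 5) = 0.721576

We have X ~ Poisson(λ=3.12).

(a) Moments:
E[X] = 3.1200
Var(X) = 3.1200
σ = √Var(X) = 1.7664

(b) Point probability using PMF:
P(X = 2) = 0.214922

(c) Cumulative probability using CDF:
P(X ≤ 5) = F(5) = 0.903503

(d) Range probability:
P(2 ≤ X ≤ 5) = P(X ≤ 5) - P(X ≤ 1)
                   = F(5) - F(1)
                   = 0.903503 - 0.181928
                   = 0.721576

This means approximately 72.2% of outcomes fall in the interval [2, 5].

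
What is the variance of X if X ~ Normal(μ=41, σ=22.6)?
510.7600

We have X ~ Normal(μ=41, σ=22.6).

For a Normal distribution with μ=41, σ=22.6:
Var(X) = 510.7600

The variance measures the spread of the distribution around the mean.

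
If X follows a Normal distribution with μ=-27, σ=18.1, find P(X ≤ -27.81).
0.482153

We have X ~ Normal(μ=-27, σ=18.1).

The CDF gives us P(X ≤ k).

Using the CDF:
P(X ≤ -27.81) = 0.482153

This means there's approximately a 48.2% chance that X is at most -27.81.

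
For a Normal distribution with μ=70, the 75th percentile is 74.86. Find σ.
σ = 7.2054

For X ~ Normal(μ, σ), the p-th percentile satisfies x = μ + z_p × σ,
where z_p = Φ⁻¹(p) is the standard normal quantile.

Step 1: z_{0.75} = Φ⁻¹(0.75) = 0.6745

Step 2: Solve for σ:
74.86 = 70 + 0.6745 × σ
σ = (74.86 - 70) / 0.6745
σ = 4.86 / 0.6745
σ = 7.2054

Verification: μ + z × σ = 70 + 0.6745 × 7.2054 = 74.86 ✓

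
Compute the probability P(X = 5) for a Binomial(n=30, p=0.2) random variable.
0.172279

We have X ~ Binomial(n=30, p=0.2).

For a Binomial distribution, the PMF gives us the probability of each outcome.

Using the PMF formula:
P(X = 5) = 0.172279

Rounded to 4 decimal places: 0.1723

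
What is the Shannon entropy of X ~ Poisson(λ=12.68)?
2.6821 nats

We have X ~ Poisson(λ=12.68).

The Shannon entropy measures the uncertainty or information content of the distribution.

For a Poisson distribution with λ=12.68:
H(X) = 2.6821 nats

(In bits, this would be 3.8694 bits.)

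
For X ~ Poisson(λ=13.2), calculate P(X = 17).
0.058345

We have X ~ Poisson(λ=13.2).

For a Poisson distribution, the PMF gives us the probability of each outcome.

Using the PMF formula:
P(X = 17) = 0.058345

Rounded to 4 decimal places: 0.0583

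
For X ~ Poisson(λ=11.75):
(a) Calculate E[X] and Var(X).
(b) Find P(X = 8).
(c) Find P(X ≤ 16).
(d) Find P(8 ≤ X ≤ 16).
(a) E[X] = 11.7500, Var(X) = 11.7500
(b) P(X = 8) = 0.071092
(c) P(X ≤ 16) = 0.911717
(d) P(8 ≤ X ≤ 16) = 0.810709

We have X ~ Poisson(λ=11.75).

(a) Moments:
E[X] = 11.7500
Var(X) = 11.7500
σ = √Var(X) = 3.4278

(b) Point probability using PMF:
P(X = 8) = 0.071092

(c) Cumulative probability using CDF:
P(X ≤ 16) = F(16) = 0.911717

(d) Range probability:
P(8 ≤ X ≤ 16) = P(X ≤ 16) - P(X ≤ 7)
                   = F(16) - F(7)
                   = 0.911717 - 0.101008
                   = 0.810709

This means approximately 81.1% of outcomes fall in the interval [8, 16].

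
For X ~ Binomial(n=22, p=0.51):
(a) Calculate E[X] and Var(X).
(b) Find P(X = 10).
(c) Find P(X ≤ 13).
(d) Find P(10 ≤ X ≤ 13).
(a) E[X] = 11.2200, Var(X) = 5.4978
(b) P(X = 10) = 0.147476
(c) P(X ≤ 13) = 0.834442
(d) P(10 ≤ X ≤ 13) = 0.602595

We have X ~ Binomial(n=22, p=0.51).

(a) Moments:
E[X] = 11.2200
Var(X) = 5.4978
σ = √Var(X) = 2.3447

(b) Point probability using PMF:
P(X = 10) = 0.147476

(c) Cumulative probability using CDF:
P(X ≤ 13) = F(13) = 0.834442

(d) Range probability:
P(10 ≤ X ≤ 13) = P(X ≤ 13) - P(X ≤ 9)
                   = F(13) - F(9)
                   = 0.834442 - 0.231847
                   = 0.602595

This means approximately 60.3% of outcomes fall in the interval [10, 13].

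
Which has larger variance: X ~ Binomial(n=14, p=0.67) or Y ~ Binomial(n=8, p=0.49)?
X has larger variance (3.0954 > 1.9992)

Compute the variance for each distribution:

X ~ Binomial(n=14, p=0.67):
Var(X) = 3.0954

Y ~ Binomial(n=8, p=0.49):
Var(Y) = 1.9992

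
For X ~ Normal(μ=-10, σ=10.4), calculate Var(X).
108.1600

We have X ~ Normal(μ=-10, σ=10.4).

For a Normal distribution with μ=-10, σ=10.4:
Var(X) = 108.1600

The variance measures the spread of the distribution around the mean.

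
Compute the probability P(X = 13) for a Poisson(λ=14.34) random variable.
0.103057

We have X ~ Poisson(λ=14.34).

For a Poisson distribution, the PMF gives us the probability of each outcome.

Using the PMF formula:
P(X = 13) = 0.103057

Rounded to 4 decimal places: 0.1031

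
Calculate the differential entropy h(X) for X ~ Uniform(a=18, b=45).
3.2958 nats

We have X ~ Uniform(a=18, b=45).

The differential entropy measures the uncertainty or information content of the distribution.

For a Uniform distribution with a=18, b=45:
h(X) = 3.2958 nats

(In bits, this would be 4.7549 bits.)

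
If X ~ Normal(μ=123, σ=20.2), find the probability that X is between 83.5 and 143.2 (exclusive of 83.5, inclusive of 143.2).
0.816079

We have X ~ Normal(μ=123, σ=20.2).

To find P(83.5 < X ≤ 143.2), we use:
P(83.5 < X ≤ 143.2) = P(X ≤ 143.2) - P(X ≤ 83.5)
                 = F(143.2) - F(83.5)
                 = 0.841345 - 0.025265
                 = 0.816079

So there's approximately a 81.6% chance that X falls in this range.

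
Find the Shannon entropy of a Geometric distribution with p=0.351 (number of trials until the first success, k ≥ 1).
1.8463 nats

We have X ~ Geometric(p=0.351) (number of trials until the first success, k ≥ 1).

The Shannon entropy measures the uncertainty or information content of the distribution.

For a Geometric distribution with p=0.351 (number of trials until the first success, k ≥ 1):
H(X) = 1.8463 nats

(In bits, this would be 2.6637 bits.)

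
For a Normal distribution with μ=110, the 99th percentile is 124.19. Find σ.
σ = 6.0997

For X ~ Normal(μ, σ), the p-th percentile satisfies x = μ + z_p × σ,
where z_p = Φ⁻¹(p) is the standard normal quantile.

Step 1: z_{0.99} = Φ⁻¹(0.99) = 2.3263

Step 2: Solve for σ:
124.19 = 110 + 2.3263 × σ
σ = (124.19 - 110) / 2.3263
σ = 14.19 / 2.3263
σ = 6.0997

Verification: μ + z × σ = 110 + 2.3263 × 6.0997 = 124.19 ✓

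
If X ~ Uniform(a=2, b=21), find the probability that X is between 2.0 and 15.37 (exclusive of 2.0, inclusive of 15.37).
0.703684

We have X ~ Uniform(a=2, b=21).

To find P(2.0 < X ≤ 15.37), we use:
P(2.0 < X ≤ 15.37) = P(X ≤ 15.37) - P(X ≤ 2.0)
                 = F(15.37) - F(2.0)
                 = 0.703684 - 0.000000
                 = 0.703684

So there's approximately a 70.4% chance that X falls in this range.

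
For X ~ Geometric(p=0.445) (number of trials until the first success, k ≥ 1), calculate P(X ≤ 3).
0.829046

We have X ~ Geometric(p=0.445) (number of trials until the first success, k ≥ 1).

The CDF gives us P(X ≤ k).

Using the CDF:
P(X ≤ 3) = 0.829046

This means there's approximately a 82.9% chance that X is at most 3.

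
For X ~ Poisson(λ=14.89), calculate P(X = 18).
0.069043

We have X ~ Poisson(λ=14.89).

For a Poisson distribution, the PMF gives us the probability of each outcome.

Using the PMF formula:
P(X = 18) = 0.069043

Rounded to 4 decimal places: 0.0690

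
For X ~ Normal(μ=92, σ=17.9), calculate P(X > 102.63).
0.276305

We have X ~ Normal(μ=92, σ=17.9).

P(X > 102.63) = 1 - P(X ≤ 102.63)
                = 1 - F(102.63)
                = 1 - 0.723695
                = 0.276305

So there's approximately a 27.6% chance that X exceeds 102.63.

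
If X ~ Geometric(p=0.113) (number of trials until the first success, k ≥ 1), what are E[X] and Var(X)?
E[X] = 8.8496, Var(X) = 69.4651

We have X ~ Geometric(p=0.113) (number of trials until the first success, k ≥ 1).

For a Geometric distribution with p=0.113 (number of trials until the first success, k ≥ 1):

Expected value:
E[X] = 8.8496

Variance:
Var(X) = 69.4651

Standard deviation:
σ = √Var(X) = 8.3346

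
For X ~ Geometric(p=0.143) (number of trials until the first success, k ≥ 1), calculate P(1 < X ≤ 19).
0.803711

We have X ~ Geometric(p=0.143) (number of trials until the first success, k ≥ 1).

To find P(1 < X ≤ 19), we use:
P(1 < X ≤ 19) = P(X ≤ 19) - P(X ≤ 1)
                 = F(19) - F(1)
                 = 0.946711 - 0.143000
                 = 0.803711

So there's approximately a 80.4% chance that X falls in this range.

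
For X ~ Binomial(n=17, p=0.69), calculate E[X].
11.7300

We have X ~ Binomial(n=17, p=0.69).

For a Binomial distribution with n=17, p=0.69:
E[X] = 11.7300

This is the expected (average) value of X.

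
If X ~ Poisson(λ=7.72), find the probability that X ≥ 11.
0.157326

We have X ~ Poisson(λ=7.72).

For discrete distributions, P(X ≥ 11) = 1 - P(X ≤ 10).

P(X ≤ 10) = 0.842674
P(X ≥ 11) = 1 - 0.842674 = 0.157326

So there's approximately a 15.7% chance that X is at least 11.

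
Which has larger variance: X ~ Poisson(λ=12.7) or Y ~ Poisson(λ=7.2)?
X has larger variance (12.7000 > 7.2000)

Compute the variance for each distribution:

X ~ Poisson(λ=12.7):
Var(X) = 12.7000

Y ~ Poisson(λ=7.2):
Var(Y) = 7.2000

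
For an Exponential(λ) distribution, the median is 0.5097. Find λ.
λ = 1.3599

For X ~ Exponential(λ), the CDF is F(x) = 1 - e^(-λx).
The median m satisfies F(m) = 0.5:
1 - e^(-λm) = 0.5
e^(-λm) = 0.5
λm = ln(2)
m = ln(2) / λ

Given m = 0.5097:
λ = ln(2) / 0.5097 = 0.693147 / 0.5097 = 1.3599

Verification: ln(2) / 1.3599 = 0.5097 ✓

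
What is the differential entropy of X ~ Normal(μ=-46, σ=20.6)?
4.4442 nats

We have X ~ Normal(μ=-46, σ=20.6).

The differential entropy measures the uncertainty or information content of the distribution.

For a Normal distribution with μ=-46, σ=20.6:
h(X) = 4.4442 nats

(In bits, this would be 6.4117 bits.)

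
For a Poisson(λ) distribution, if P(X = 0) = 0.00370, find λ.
λ = 5.5994

For a Poisson(λ) distribution, the PMF at 0 is:
P(X = 0) = λ^0 e^(-λ) / 0! = e^(-λ)

Given P(X = 0) = 0.00370:
e^(-λ) = 0.00370
-λ = ln(0.00370)
λ = -ln(0.00370) = 5.5994

Verification: e^(-5.5994) = 0.00370 ✓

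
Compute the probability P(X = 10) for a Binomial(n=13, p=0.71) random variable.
0.227062

We have X ~ Binomial(n=13, p=0.71).

For a Binomial distribution, the PMF gives us the probability of each outcome.

Using the PMF formula:
P(X = 10) = 0.227062

Rounded to 4 decimal places: 0.2271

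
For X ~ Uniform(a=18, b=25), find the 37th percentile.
20.5900

We have X ~ Uniform(a=18, b=25).

We want to find x such that P(X ≤ x) = 0.37.

This is the 37th percentile, which means 37% of values fall below this point.

Using the inverse CDF (quantile function):
x = F⁻¹(0.37) = 20.5900

Verification: P(X ≤ 20.5900) = 0.37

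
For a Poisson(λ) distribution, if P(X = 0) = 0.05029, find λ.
λ = 2.9899

For a Poisson(λ) distribution, the PMF at 0 is:
P(X = 0) = λ^0 e^(-λ) / 0! = e^(-λ)

Given P(X = 0) = 0.05029:
e^(-λ) = 0.05029
-λ = ln(0.05029)
λ = -ln(0.05029) = 2.9899

Verification: e^(-2.9899) = 0.05029 ✓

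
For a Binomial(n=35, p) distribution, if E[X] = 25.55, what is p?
p = 0.73

For a Binomial(n, p) distribution:
E[X] = n × p

Given n = 35 and E[X] = 25.55:
25.55 = 35 × p
p = 25.55 / 35 = 0.73

Verification: Binomial(35, 0.73) has E[X] = 25.55 ✓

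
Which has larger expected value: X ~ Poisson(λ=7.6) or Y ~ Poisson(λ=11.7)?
Y has larger mean (11.7000 > 7.6000)

Compute the expected value for each distribution:

X ~ Poisson(λ=7.6):
E[X] = 7.6000

Y ~ Poisson(λ=11.7):
E[Y] = 11.7000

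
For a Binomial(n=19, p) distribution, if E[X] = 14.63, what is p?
p = 0.77

For a Binomial(n, p) distribution:
E[X] = n × p

Given n = 19 and E[X] = 14.63:
14.63 = 19 × p
p = 14.63 / 19 = 0.77

Verification: Binomial(19, 0.77) has E[X] = 14.63 ✓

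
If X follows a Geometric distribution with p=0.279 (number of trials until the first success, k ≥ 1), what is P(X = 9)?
0.020374

We have X ~ Geometric(p=0.279) (number of trials until the first success, k ≥ 1).

For a Geometric distribution, the PMF gives us the probability of each outcome.

Using the PMF formula:
P(X = 9) = 0.020374

Rounded to 4 decimal places: 0.0204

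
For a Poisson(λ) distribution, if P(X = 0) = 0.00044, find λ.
λ = 7.7287

For a Poisson(λ) distribution, the PMF at 0 is:
P(X = 0) = λ^0 e^(-λ) / 0! = e^(-λ)

Given P(X = 0) = 0.00044:
e^(-λ) = 0.00044
-λ = ln(0.00044)
λ = -ln(0.00044) = 7.7287

Verification: e^(-7.7287) = 0.00044 ✓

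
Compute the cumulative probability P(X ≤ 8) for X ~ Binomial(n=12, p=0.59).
0.795324

We have X ~ Binomial(n=12, p=0.59).

The CDF gives us P(X ≤ k).

Using the CDF:
P(X ≤ 8) = 0.795324

This means there's approximately a 79.5% chance that X is at most 8.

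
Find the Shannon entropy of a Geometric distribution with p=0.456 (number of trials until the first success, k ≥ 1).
1.5116 nats

We have X ~ Geometric(p=0.456) (number of trials until the first success, k ≥ 1).

The Shannon entropy measures the uncertainty or information content of the distribution.

For a Geometric distribution with p=0.456 (number of trials until the first success, k ≥ 1):
H(X) = 1.5116 nats

(In bits, this would be 2.1807 bits.)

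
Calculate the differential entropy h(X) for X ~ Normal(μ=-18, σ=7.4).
3.4204 nats

We have X ~ Normal(μ=-18, σ=7.4).

The differential entropy measures the uncertainty or information content of the distribution.

For a Normal distribution with μ=-18, σ=7.4:
h(X) = 3.4204 nats

(In bits, this would be 4.9346 bits.)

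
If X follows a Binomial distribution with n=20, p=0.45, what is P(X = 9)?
0.177055

We have X ~ Binomial(n=20, p=0.45).

For a Binomial distribution, the PMF gives us the probability of each outcome.

Using the PMF formula:
P(X = 9) = 0.177055

Rounded to 4 decimal places: 0.1771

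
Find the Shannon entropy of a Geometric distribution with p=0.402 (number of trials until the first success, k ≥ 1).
1.6762 nats

We have X ~ Geometric(p=0.402) (number of trials until the first success, k ≥ 1).

The Shannon entropy measures the uncertainty or information content of the distribution.

For a Geometric distribution with p=0.402 (number of trials until the first success, k ≥ 1):
H(X) = 1.6762 nats

(In bits, this would be 2.4182 bits.)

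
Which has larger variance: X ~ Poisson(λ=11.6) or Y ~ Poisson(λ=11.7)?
Y has larger variance (11.7000 > 11.6000)

Compute the variance for each distribution:

X ~ Poisson(λ=11.6):
Var(X) = 11.6000

Y ~ Poisson(λ=11.7):
Var(Y) = 11.7000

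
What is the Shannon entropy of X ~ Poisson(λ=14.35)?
2.7448 nats

We have X ~ Poisson(λ=14.35).

The Shannon entropy measures the uncertainty or information content of the distribution.

For a Poisson distribution with λ=14.35:
H(X) = 2.7448 nats

(In bits, this would be 3.9599 bits.)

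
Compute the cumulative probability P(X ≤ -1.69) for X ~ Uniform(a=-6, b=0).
0.718333

We have X ~ Uniform(a=-6, b=0).

The CDF gives us P(X ≤ k).

Using the CDF:
P(X ≤ -1.69) = 0.718333

This means there's approximately a 71.8% chance that X is at most -1.69.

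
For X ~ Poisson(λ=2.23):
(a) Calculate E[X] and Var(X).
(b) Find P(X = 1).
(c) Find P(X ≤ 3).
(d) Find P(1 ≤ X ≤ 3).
(a) E[X] = 2.2300, Var(X) = 2.2300
(b) P(X = 1) = 0.239788
(c) P(X ≤ 3) = 0.813422
(d) P(1 ≤ X ≤ 3) = 0.705893

We have X ~ Poisson(λ=2.23).

(a) Moments:
E[X] = 2.2300
Var(X) = 2.2300
σ = √Var(X) = 1.4933

(b) Point probability using PMF:
P(X = 1) = 0.239788

(c) Cumulative probability using CDF:
P(X ≤ 3) = F(3) = 0.813422

(d) Range probability:
P(1 ≤ X ≤ 3) = P(X ≤ 3) - P(X ≤ 0)
                   = F(3) - F(0)
                   = 0.813422 - 0.107528
                   = 0.705893

This means approximately 70.6% of outcomes fall in the interval [1, 3].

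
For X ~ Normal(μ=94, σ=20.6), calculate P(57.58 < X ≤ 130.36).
0.922688

We have X ~ Normal(μ=94, σ=20.6).

To find P(57.58 < X ≤ 130.36), we use:
P(57.58 < X ≤ 130.36) = P(X ≤ 130.36) - P(X ≤ 57.58)
                 = F(130.36) - F(57.58)
                 = 0.961222 - 0.038534
                 = 0.922688

So there's approximately a 92.3% chance that X falls in this range.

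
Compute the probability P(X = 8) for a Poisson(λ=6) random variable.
0.103258

We have X ~ Poisson(λ=6).

For a Poisson distribution, the PMF gives us the probability of each outcome.

Using the PMF formula:
P(X = 8) = 0.103258

Rounded to 4 decimal places: 0.1033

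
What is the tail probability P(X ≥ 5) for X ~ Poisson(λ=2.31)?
0.084924

We have X ~ Poisson(λ=2.31).

For discrete distributions, P(X ≥ 5) = 1 - P(X ≤ 4).

P(X ≤ 4) = 0.915076
P(X ≥ 5) = 1 - 0.915076 = 0.084924

So there's approximately a 8.5% chance that X is at least 5.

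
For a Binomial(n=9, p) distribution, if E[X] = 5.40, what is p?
p = 0.6

For a Binomial(n, p) distribution:
E[X] = n × p

Given n = 9 and E[X] = 5.40:
5.40 = 9 × p
p = 5.40 / 9 = 0.6

Verification: Binomial(9, 0.6) has E[X] = 5.40 ✓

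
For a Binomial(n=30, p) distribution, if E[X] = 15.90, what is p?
p = 0.53

For a Binomial(n, p) distribution:
E[X] = n × p

Given n = 30 and E[X] = 15.90:
15.90 = 30 × p
p = 15.90 / 30 = 0.53

Verification: Binomial(30, 0.53) has E[X] = 15.90 ✓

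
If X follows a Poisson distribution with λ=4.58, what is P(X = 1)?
0.046967

We have X ~ Poisson(λ=4.58).

For a Poisson distribution, the PMF gives us the probability of each outcome.

Using the PMF formula:
P(X = 1) = 0.046967

Rounded to 4 decimal places: 0.0470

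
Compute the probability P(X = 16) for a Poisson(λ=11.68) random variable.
0.048518

We have X ~ Poisson(λ=11.68).

For a Poisson distribution, the PMF gives us the probability of each outcome.

Using the PMF formula:
P(X = 16) = 0.048518

Rounded to 4 decimal places: 0.0485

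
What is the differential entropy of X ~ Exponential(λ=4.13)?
-0.4183 nats

We have X ~ Exponential(λ=4.13).

The differential entropy measures the uncertainty or information content of the distribution.

For an Exponential distribution with λ=4.13:
h(X) = -0.4183 nats

(In bits, this would be -0.6034 bits.)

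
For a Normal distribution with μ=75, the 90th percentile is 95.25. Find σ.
σ = 15.8012

For X ~ Normal(μ, σ), the p-th percentile satisfies x = μ + z_p × σ,
where z_p = Φ⁻¹(p) is the standard normal quantile.

Step 1: z_{0.9} = Φ⁻¹(0.9) = 1.2816

Step 2: Solve for σ:
95.25 = 75 + 1.2816 × σ
σ = (95.25 - 75) / 1.2816
σ = 20.25 / 1.2816
σ = 15.8012

Verification: μ + z × σ = 75 + 1.2816 × 15.8012 = 95.25 ✓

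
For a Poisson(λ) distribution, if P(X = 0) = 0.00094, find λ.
λ = 6.9696

For a Poisson(λ) distribution, the PMF at 0 is:
P(X = 0) = λ^0 e^(-λ) / 0! = e^(-λ)

Given P(X = 0) = 0.00094:
e^(-λ) = 0.00094
-λ = ln(0.00094)
λ = -ln(0.00094) = 6.9696

Verification: e^(-6.9696) = 0.00094 ✓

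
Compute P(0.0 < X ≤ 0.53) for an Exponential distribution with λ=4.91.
0.925897

We have X ~ Exponential(λ=4.91).

To find P(0.0 < X ≤ 0.53), we use:
P(0.0 < X ≤ 0.53) = P(X ≤ 0.53) - P(X ≤ 0.0)
                 = F(0.53) - F(0.0)
                 = 0.925897 - 0.000000
                 = 0.925897

So there's approximately a 92.6% chance that X falls in this range.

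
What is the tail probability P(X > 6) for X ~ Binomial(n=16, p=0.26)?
0.095125

We have X ~ Binomial(n=16, p=0.26).

P(X > 6) = 1 - P(X ≤ 6)
                = 1 - F(6)
                = 1 - 0.904875
                = 0.095125

So there's approximately a 9.5% chance that X exceeds 6.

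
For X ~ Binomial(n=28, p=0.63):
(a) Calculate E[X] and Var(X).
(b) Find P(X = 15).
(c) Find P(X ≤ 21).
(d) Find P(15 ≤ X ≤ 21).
(a) E[X] = 17.6400, Var(X) = 6.5268
(b) P(X = 15) = 0.089144
(c) P(X ≤ 21) = 0.938434
(d) P(15 ≤ X ≤ 21) = 0.827752

We have X ~ Binomial(n=28, p=0.63).

(a) Moments:
E[X] = 17.6400
Var(X) = 6.5268
σ = √Var(X) = 2.5548

(b) Point probability using PMF:
P(X = 15) = 0.089144

(c) Cumulative probability using CDF:
P(X ≤ 21) = F(21) = 0.938434

(d) Range probability:
P(15 ≤ X ≤ 21) = P(X ≤ 21) - P(X ≤ 14)
                   = F(21) - F(14)
                   = 0.938434 - 0.110682
                   = 0.827752

This means approximately 82.8% of outcomes fall in the interval [15, 21].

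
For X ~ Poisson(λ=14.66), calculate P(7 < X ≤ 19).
0.871444

We have X ~ Poisson(λ=14.66).

To find P(7 < X ≤ 19), we use:
P(7 < X ≤ 19) = P(X ≤ 19) - P(X ≤ 7)
                 = F(19) - F(7)
                 = 0.893310 - 0.021866
                 = 0.871444

So there's approximately a 87.1% chance that X falls in this range.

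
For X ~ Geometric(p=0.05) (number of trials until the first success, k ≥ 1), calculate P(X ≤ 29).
0.774064

We have X ~ Geometric(p=0.05) (number of trials until the first success, k ≥ 1).

The CDF gives us P(X ≤ k).

Using the CDF:
P(X ≤ 29) = 0.774064

This means there's approximately a 77.4% chance that X is at most 29.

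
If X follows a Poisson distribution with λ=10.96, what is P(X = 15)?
0.052576

We have X ~ Poisson(λ=10.96).

For a Poisson distribution, the PMF gives us the probability of each outcome.

Using the PMF formula:
P(X = 15) = 0.052576

Rounded to 4 decimal places: 0.0526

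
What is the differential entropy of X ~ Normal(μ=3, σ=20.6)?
4.4442 nats

We have X ~ Normal(μ=3, σ=20.6).

The differential entropy measures the uncertainty or information content of the distribution.

For a Normal distribution with μ=3, σ=20.6:
h(X) = 4.4442 nats

(In bits, this would be 6.4117 bits.)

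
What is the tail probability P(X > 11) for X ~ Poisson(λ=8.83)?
0.180816

We have X ~ Poisson(λ=8.83).

P(X > 11) = 1 - P(X ≤ 11)
                = 1 - F(11)
                = 1 - 0.819184
                = 0.180816

So there's approximately a 18.1% chance that X exceeds 11.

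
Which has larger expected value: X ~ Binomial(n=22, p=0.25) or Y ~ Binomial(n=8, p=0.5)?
X has larger mean (5.5000 > 4.0000)

Compute the expected value for each distribution:

X ~ Binomial(n=22, p=0.25):
E[X] = 5.5000

Y ~ Binomial(n=8, p=0.5):
E[Y] = 4.0000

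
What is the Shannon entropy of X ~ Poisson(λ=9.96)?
2.5594 nats

We have X ~ Poisson(λ=9.96).

The Shannon entropy measures the uncertainty or information content of the distribution.

For a Poisson distribution with λ=9.96:
H(X) = 2.5594 nats

(In bits, this would be 3.6924 bits.)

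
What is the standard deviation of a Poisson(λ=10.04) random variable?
3.1686

We have X ~ Poisson(λ=10.04).

For a Poisson distribution with λ=10.04:
σ = √Var(X) = 3.1686

The standard deviation is the square root of the variance.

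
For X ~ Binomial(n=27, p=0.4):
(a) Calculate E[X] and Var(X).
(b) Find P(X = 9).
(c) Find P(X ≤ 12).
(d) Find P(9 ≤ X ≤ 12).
(a) E[X] = 10.8000, Var(X) = 6.4800
(b) P(X = 9) = 0.124779
(c) P(X ≤ 12) = 0.749863
(d) P(9 ≤ X ≤ 12) = 0.565916

We have X ~ Binomial(n=27, p=0.4).

(a) Moments:
E[X] = 10.8000
Var(X) = 6.4800
σ = √Var(X) = 2.5456

(b) Point probability using PMF:
P(X = 9) = 0.124779

(c) Cumulative probability using CDF:
P(X ≤ 12) = F(12) = 0.749863

(d) Range probability:
P(9 ≤ X ≤ 12) = P(X ≤ 12) - P(X ≤ 8)
                   = F(12) - F(8)
                   = 0.749863 - 0.183947
                   = 0.565916

This means approximately 56.6% of outcomes fall in the interval [9, 12].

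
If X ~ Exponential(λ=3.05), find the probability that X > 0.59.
0.165382

We have X ~ Exponential(λ=3.05).

P(X > 0.59) = 1 - P(X ≤ 0.59)
                = 1 - F(0.59)
                = 1 - 0.834618
                = 0.165382

So there's approximately a 16.5% chance that X exceeds 0.59.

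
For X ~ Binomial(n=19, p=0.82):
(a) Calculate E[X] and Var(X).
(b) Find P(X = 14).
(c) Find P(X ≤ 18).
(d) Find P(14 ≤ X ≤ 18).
(a) E[X] = 15.5800, Var(X) = 2.8044
(b) P(X = 14) = 0.136540
(c) P(X ≤ 18) = 0.976961
(d) P(14 ≤ X ≤ 18) = 0.865941

We have X ~ Binomial(n=19, p=0.82).

(a) Moments:
E[X] = 15.5800
Var(X) = 2.8044
σ = √Var(X) = 1.6746

(b) Point probability using PMF:
P(X = 14) = 0.136540

(c) Cumulative probability using CDF:
P(X ≤ 18) = F(18) = 0.976961

(d) Range probability:
P(14 ≤ X ≤ 18) = P(X ≤ 18) - P(X ≤ 13)
                   = F(18) - F(13)
                   = 0.976961 - 0.111020
                   = 0.865941

This means approximately 86.6% of outcomes fall in the interval [14, 18].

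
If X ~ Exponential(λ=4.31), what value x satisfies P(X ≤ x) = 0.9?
0.5342

We have X ~ Exponential(λ=4.31).

We want to find x such that P(X ≤ x) = 0.9.

This is the 90th percentile, which means 90% of values fall below this point.

Using the inverse CDF (quantile function):
x = F⁻¹(0.9) = 0.5342

Verification: P(X ≤ 0.5342) = 0.9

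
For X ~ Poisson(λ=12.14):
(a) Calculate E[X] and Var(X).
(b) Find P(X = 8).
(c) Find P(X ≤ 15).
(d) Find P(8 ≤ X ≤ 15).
(a) E[X] = 12.1400, Var(X) = 12.1400
(b) P(X = 8) = 0.062502
(c) P(X ≤ 15) = 0.834105
(d) P(8 ≤ X ≤ 15) = 0.750540

We have X ~ Poisson(λ=12.14).

(a) Moments:
E[X] = 12.1400
Var(X) = 12.1400
σ = √Var(X) = 3.4843

(b) Point probability using PMF:
P(X = 8) = 0.062502

(c) Cumulative probability using CDF:
P(X ≤ 15) = F(15) = 0.834105

(d) Range probability:
P(8 ≤ X ≤ 15) = P(X ≤ 15) - P(X ≤ 7)
                   = F(15) - F(7)
                   = 0.834105 - 0.083565
                   = 0.750540

This means approximately 75.1% of outcomes fall in the interval [8, 15].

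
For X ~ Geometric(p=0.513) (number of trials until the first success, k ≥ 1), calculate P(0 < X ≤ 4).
0.943751

We have X ~ Geometric(p=0.513) (number of trials until the first success, k ≥ 1).

To find P(0 < X ≤ 4), we use:
P(0 < X ≤ 4) = P(X ≤ 4) - P(X ≤ 0)
                 = F(4) - F(0)
                 = 0.943751 - 0.000000
                 = 0.943751

So there's approximately a 94.4% chance that X falls in this range.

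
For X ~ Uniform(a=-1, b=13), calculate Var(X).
16.3333

We have X ~ Uniform(a=-1, b=13).

For a Uniform distribution with a=-1, b=13:
Var(X) = 16.3333

The variance measures the spread of the distribution around the mean.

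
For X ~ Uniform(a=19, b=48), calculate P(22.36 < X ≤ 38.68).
0.562759

We have X ~ Uniform(a=19, b=48).

To find P(22.36 < X ≤ 38.68), we use:
P(22.36 < X ≤ 38.68) = P(X ≤ 38.68) - P(X ≤ 22.36)
                 = F(38.68) - F(22.36)
                 = 0.678621 - 0.115862
                 = 0.562759

So there's approximately a 56.3% chance that X falls in this range.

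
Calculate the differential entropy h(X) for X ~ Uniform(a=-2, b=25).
3.2958 nats

We have X ~ Uniform(a=-2, b=25).

The differential entropy measures the uncertainty or information content of the distribution.

For a Uniform distribution with a=-2, b=25:
h(X) = 3.2958 nats

(In bits, this would be 4.7549 bits.)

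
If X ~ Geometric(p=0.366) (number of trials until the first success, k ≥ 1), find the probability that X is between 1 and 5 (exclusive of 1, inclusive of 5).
0.531565

We have X ~ Geometric(p=0.366) (number of trials until the first success, k ≥ 1).

To find P(1 < X ≤ 5), we use:
P(1 < X ≤ 5) = P(X ≤ 5) - P(X ≤ 1)
                 = F(5) - F(1)
                 = 0.897565 - 0.366000
                 = 0.531565

So there's approximately a 53.2% chance that X falls in this range.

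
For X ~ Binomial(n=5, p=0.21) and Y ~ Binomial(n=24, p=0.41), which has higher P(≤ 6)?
X has higher probability (P(X ≤ 6) = 1.0000 > P(Y ≤ 6) = 0.0803)

Compute P(≤ 6) for each distribution:

X ~ Binomial(n=5, p=0.21):
P(X ≤ 6) = 1.0000

Y ~ Binomial(n=24, p=0.41):
P(Y ≤ 6) = 0.0803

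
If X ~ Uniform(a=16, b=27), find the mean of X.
21.5000

We have X ~ Uniform(a=16, b=27).

For a Uniform distribution with a=16, b=27:
E[X] = 21.5000

This is the expected (average) value of X.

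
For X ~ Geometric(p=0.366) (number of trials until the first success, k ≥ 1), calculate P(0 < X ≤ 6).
0.935057

We have X ~ Geometric(p=0.366) (number of trials until the first success, k ≥ 1).

To find P(0 < X ≤ 6), we use:
P(0 < X ≤ 6) = P(X ≤ 6) - P(X ≤ 0)
                 = F(6) - F(0)
                 = 0.935057 - 0.000000
                 = 0.935057

So there's approximately a 93.5% chance that X falls in this range.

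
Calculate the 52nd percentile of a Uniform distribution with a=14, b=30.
22.3200

We have X ~ Uniform(a=14, b=30).

We want to find x such that P(X ≤ x) = 0.52.

This is the 52nd percentile, which means 52% of values fall below this point.

Using the inverse CDF (quantile function):
x = F⁻¹(0.52) = 22.3200

Verification: P(X ≤ 22.3200) = 0.52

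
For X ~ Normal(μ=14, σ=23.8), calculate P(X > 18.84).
0.419426

We have X ~ Normal(μ=14, σ=23.8).

P(X > 18.84) = 1 - P(X ≤ 18.84)
                = 1 - F(18.84)
                = 1 - 0.580574
                = 0.419426

So there's approximately a 41.9% chance that X exceeds 18.84.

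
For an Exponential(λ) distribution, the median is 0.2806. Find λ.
λ = 2.4702

For X ~ Exponential(λ), the CDF is F(x) = 1 - e^(-λx).
The median m satisfies F(m) = 0.5:
1 - e^(-λm) = 0.5
e^(-λm) = 0.5
λm = ln(2)
m = ln(2) / λ

Given m = 0.2806:
λ = ln(2) / 0.2806 = 0.693147 / 0.2806 = 2.4702

Verification: ln(2) / 2.4702 = 0.2806 ✓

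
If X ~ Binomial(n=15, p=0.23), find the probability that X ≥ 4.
0.465038

We have X ~ Binomial(n=15, p=0.23).

For discrete distributions, P(X ≥ 4) = 1 - P(X ≤ 3).

P(X ≤ 3) = 0.534962
P(X ≥ 4) = 1 - 0.534962 = 0.465038

So there's approximately a 46.5% chance that X is at least 4.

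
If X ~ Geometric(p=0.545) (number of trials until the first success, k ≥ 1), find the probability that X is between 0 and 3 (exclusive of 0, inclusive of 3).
0.905804

We have X ~ Geometric(p=0.545) (number of trials until the first success, k ≥ 1).

To find P(0 < X ≤ 3), we use:
P(0 < X ≤ 3) = P(X ≤ 3) - P(X ≤ 0)
                 = F(3) - F(0)
                 = 0.905804 - 0.000000
                 = 0.905804

So there's approximately a 90.6% chance that X falls in this range.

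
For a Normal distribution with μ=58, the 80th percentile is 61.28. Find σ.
σ = 3.8972

For X ~ Normal(μ, σ), the p-th percentile satisfies x = μ + z_p × σ,
where z_p = Φ⁻¹(p) is the standard normal quantile.

Step 1: z_{0.8} = Φ⁻¹(0.8) = 0.8416

Step 2: Solve for σ:
61.28 = 58 + 0.8416 × σ
σ = (61.28 - 58) / 0.8416
σ = 3.28 / 0.8416
σ = 3.8972

Verification: μ + z × σ = 58 + 0.8416 × 3.8972 = 61.28 ✓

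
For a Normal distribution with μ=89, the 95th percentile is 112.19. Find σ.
σ = 14.0985

For X ~ Normal(μ, σ), the p-th percentile satisfies x = μ + z_p × σ,
where z_p = Φ⁻¹(p) is the standard normal quantile.

Step 1: z_{0.95} = Φ⁻¹(0.95) = 1.6449

Step 2: Solve for σ:
112.19 = 89 + 1.6449 × σ
σ = (112.19 - 89) / 1.6449
σ = 23.19 / 1.6449
σ = 14.0985

Verification: μ + z × σ = 89 + 1.6449 × 14.0985 = 112.19 ✓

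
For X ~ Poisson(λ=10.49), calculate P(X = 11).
0.117930

We have X ~ Poisson(λ=10.49).

For a Poisson distribution, the PMF gives us the probability of each outcome.

Using the PMF formula:
P(X = 11) = 0.117930

Rounded to 4 decimal places: 0.1179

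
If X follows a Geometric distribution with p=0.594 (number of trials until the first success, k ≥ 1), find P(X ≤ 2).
0.835164

We have X ~ Geometric(p=0.594) (number of trials until the first success, k ≥ 1).

The CDF gives us P(X ≤ k).

Using the CDF:
P(X ≤ 2) = 0.835164

This means there's approximately a 83.5% chance that X is at most 2.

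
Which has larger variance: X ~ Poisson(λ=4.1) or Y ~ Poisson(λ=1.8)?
X has larger variance (4.1000 > 1.8000)

Compute the variance for each distribution:

X ~ Poisson(λ=4.1):
Var(X) = 4.1000

Y ~ Poisson(λ=1.8):
Var(Y) = 1.8000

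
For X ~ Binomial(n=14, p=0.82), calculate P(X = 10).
0.144432

We have X ~ Binomial(n=14, p=0.82).

For a Binomial distribution, the PMF gives us the probability of each outcome.

Using the PMF formula:
P(X = 10) = 0.144432

Rounded to 4 decimal places: 0.1444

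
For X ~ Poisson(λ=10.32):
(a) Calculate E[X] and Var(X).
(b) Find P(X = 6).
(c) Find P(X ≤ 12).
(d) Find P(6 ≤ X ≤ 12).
(a) E[X] = 10.3200, Var(X) = 10.3200
(b) P(X = 6) = 0.055313
(c) P(X ≤ 12) = 0.760299
(d) P(6 ≤ X ≤ 12) = 0.704392

We have X ~ Poisson(λ=10.32).

(a) Moments:
E[X] = 10.3200
Var(X) = 10.3200
σ = √Var(X) = 3.2125

(b) Point probability using PMF:
P(X = 6) = 0.055313

(c) Cumulative probability using CDF:
P(X ≤ 12) = F(12) = 0.760299

(d) Range probability:
P(6 ≤ X ≤ 12) = P(X ≤ 12) - P(X ≤ 5)
                   = F(12) - F(5)
                   = 0.760299 - 0.055907
                   = 0.704392

This means approximately 70.4% of outcomes fall in the interval [6, 12].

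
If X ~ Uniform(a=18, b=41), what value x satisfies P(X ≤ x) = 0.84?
37.3200

We have X ~ Uniform(a=18, b=41).

We want to find x such that P(X ≤ x) = 0.84.

This is the 84th percentile, which means 84% of values fall below this point.

Using the inverse CDF (quantile function):
x = F⁻¹(0.84) = 37.3200

Verification: P(X ≤ 37.3200) = 0.84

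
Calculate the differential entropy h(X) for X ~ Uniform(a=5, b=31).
3.2581 nats

We have X ~ Uniform(a=5, b=31).

The differential entropy measures the uncertainty or information content of the distribution.

For a Uniform distribution with a=5, b=31:
h(X) = 3.2581 nats

(In bits, this would be 4.7004 bits.)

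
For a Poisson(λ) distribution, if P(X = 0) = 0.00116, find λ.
λ = 6.7593

For a Poisson(λ) distribution, the PMF at 0 is:
P(X = 0) = λ^0 e^(-λ) / 0! = e^(-λ)

Given P(X = 0) = 0.00116:
e^(-λ) = 0.00116
-λ = ln(0.00116)
λ = -ln(0.00116) = 6.7593

Verification: e^(-6.7593) = 0.00116 ✓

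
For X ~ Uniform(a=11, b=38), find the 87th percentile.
34.4900

We have X ~ Uniform(a=11, b=38).

We want to find x such that P(X ≤ x) = 0.87.

This is the 87th percentile, which means 87% of values fall below this point.

Using the inverse CDF (quantile function):
x = F⁻¹(0.87) = 34.4900

Verification: P(X ≤ 34.4900) = 0.87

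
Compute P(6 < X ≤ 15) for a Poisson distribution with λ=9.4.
0.796370

We have X ~ Poisson(λ=9.4).

To find P(6 < X ≤ 15), we use:
P(6 < X ≤ 15) = P(X ≤ 15) - P(X ≤ 6)
                 = F(15) - F(6)
                 = 0.969103 - 0.172733
                 = 0.796370

So there's approximately a 79.6% chance that X falls in this range.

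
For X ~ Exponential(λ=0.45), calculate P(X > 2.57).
0.314585

We have X ~ Exponential(λ=0.45).

P(X > 2.57) = 1 - P(X ≤ 2.57)
                = 1 - F(2.57)
                = 1 - 0.685415
                = 0.314585

So there's approximately a 31.5% chance that X exceeds 2.57.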